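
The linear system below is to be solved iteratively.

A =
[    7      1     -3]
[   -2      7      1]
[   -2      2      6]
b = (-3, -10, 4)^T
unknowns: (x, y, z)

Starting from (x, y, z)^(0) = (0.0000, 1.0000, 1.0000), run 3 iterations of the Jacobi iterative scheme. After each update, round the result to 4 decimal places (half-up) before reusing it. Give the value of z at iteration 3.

Iteration 1:
  x = (-3 - (1)·1.0000 - (-3)·1.0000) / (7) = -0.1429
  y = (-10 - (-2)·0.0000 - (1)·1.0000) / (7) = -1.5714
  z = (4 - (-2)·0.0000 - (2)·1.0000) / (6) = 0.3333
Iteration 2:
  x = (-3 - (1)·-1.5714 - (-3)·0.3333) / (7) = -0.0612
  y = (-10 - (-2)·-0.1429 - (1)·0.3333) / (7) = -1.5170
  z = (4 - (-2)·-0.1429 - (2)·-1.5714) / (6) = 1.1428
Iteration 3:
  x = (-3 - (1)·-1.5170 - (-3)·1.1428) / (7) = 0.2779
  y = (-10 - (-2)·-0.0612 - (1)·1.1428) / (7) = -1.6093
  z = (4 - (-2)·-0.0612 - (2)·-1.5170) / (6) = 1.1519

1.1519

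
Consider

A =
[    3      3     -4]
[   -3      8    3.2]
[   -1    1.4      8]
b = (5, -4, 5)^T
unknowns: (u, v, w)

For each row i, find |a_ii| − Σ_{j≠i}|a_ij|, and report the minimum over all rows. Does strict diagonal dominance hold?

row 1: |3| − (3+4) = -4
row 2: |8| − (3+3.2) = 1.8
row 3: |8| − (1+1.4) = 5.6
minimum over rows = -4 → not strictly diagonally dominant

-4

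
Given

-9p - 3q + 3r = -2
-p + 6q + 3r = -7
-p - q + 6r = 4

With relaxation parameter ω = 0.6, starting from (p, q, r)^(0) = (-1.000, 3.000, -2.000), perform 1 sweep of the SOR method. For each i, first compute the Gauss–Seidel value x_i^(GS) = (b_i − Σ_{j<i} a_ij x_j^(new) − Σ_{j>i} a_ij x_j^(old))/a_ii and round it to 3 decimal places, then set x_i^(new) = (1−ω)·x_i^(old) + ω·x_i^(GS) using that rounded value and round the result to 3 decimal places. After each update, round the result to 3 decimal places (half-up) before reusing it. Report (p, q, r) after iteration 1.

(-1.266, 0.973, -0.429)

Iteration 1:
  p: GS value = (-2 - (-3)·3.000 - (3)·-2.000) / (-9) = -1.444;  p ← (1−ω)·-1.000 + ω·-1.444 = -1.266
  q: GS value = (-7 - (-1)·-1.266 - (3)·-2.000) / (6) = -0.378;  q ← (1−ω)·3.000 + ω·-0.378 = 0.973
  r: GS value = (4 - (-1)·-1.266 - (-1)·0.973) / (6) = 0.618;  r ← (1−ω)·-2.000 + ω·0.618 = -0.429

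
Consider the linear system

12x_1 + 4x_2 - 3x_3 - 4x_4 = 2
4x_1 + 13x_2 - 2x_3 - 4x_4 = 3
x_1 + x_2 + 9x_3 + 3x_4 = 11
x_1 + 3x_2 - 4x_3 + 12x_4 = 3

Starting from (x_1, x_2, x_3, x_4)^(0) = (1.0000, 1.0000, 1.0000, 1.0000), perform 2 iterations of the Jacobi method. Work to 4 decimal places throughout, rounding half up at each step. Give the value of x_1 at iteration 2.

Iteration 1:
  x_1 = (2 - (4)·1.0000 - (-3)·1.0000 - (-4)·1.0000) / (12) = 0.4167
  x_2 = (3 - (4)·1.0000 - (-2)·1.0000 - (-4)·1.0000) / (13) = 0.3846
  x_3 = (11 - (1)·1.0000 - (1)·1.0000 - (3)·1.0000) / (9) = 0.6667
  x_4 = (3 - (1)·1.0000 - (3)·1.0000 - (-4)·1.0000) / (12) = 0.2500
Iteration 2:
  x_1 = (2 - (4)·0.3846 - (-3)·0.6667 - (-4)·0.2500) / (12) = 0.2885
  x_2 = (3 - (4)·0.4167 - (-2)·0.6667 - (-4)·0.2500) / (13) = 0.2820
  x_3 = (11 - (1)·0.4167 - (1)·0.3846 - (3)·0.2500) / (9) = 1.0499
  x_4 = (3 - (1)·0.4167 - (3)·0.3846 - (-4)·0.6667) / (12) = 0.3414

0.2885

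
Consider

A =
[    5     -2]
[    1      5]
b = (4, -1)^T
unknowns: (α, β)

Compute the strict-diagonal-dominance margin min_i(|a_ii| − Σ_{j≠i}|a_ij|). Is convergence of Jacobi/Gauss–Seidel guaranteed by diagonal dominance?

row 1: |5| − (2) = 3
row 2: |5| − (1) = 4
minimum over rows = 3 → strictly diagonally dominant (convergence guaranteed)

3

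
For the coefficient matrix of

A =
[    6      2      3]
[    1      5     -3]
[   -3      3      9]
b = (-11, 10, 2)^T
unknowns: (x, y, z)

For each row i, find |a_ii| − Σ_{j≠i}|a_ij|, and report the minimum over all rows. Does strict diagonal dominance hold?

1

row 1: |6| − (2+3) = 1
row 2: |5| − (1+3) = 1
row 3: |9| − (3+3) = 3
minimum over rows = 1 → strictly diagonally dominant (convergence guaranteed)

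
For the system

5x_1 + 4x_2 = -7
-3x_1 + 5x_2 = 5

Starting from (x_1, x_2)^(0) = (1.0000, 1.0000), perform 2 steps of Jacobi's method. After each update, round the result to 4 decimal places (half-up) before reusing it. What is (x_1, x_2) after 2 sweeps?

(-2.6800, -0.3200)

Iteration 1:
  x_1 = (-7 - (4)·1.0000) / (5) = -2.2000
  x_2 = (5 - (-3)·1.0000) / (5) = 1.6000
Iteration 2:
  x_1 = (-7 - (4)·1.6000) / (5) = -2.6800
  x_2 = (5 - (-3)·-2.2000) / (5) = -0.3200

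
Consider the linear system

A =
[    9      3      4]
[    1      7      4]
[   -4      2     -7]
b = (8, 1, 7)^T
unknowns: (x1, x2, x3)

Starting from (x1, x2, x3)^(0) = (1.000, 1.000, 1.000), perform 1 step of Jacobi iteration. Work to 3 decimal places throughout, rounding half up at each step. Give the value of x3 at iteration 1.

-1.286

Iteration 1:
  x1 = (8 - (3)·1.000 - (4)·1.000) / (9) = 0.111
  x2 = (1 - (1)·1.000 - (4)·1.000) / (7) = -0.571
  x3 = (7 - (-4)·1.000 - (2)·1.000) / (-7) = -1.286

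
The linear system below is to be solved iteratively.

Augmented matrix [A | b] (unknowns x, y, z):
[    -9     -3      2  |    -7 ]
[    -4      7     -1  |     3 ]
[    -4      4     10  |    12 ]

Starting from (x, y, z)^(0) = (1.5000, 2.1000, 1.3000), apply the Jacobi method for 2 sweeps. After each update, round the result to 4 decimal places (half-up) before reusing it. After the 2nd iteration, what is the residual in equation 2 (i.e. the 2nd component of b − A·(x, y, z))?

Iteration 1:
  x = (-7 - (-3)·2.1000 - (2)·1.3000) / (-9) = 0.3667
  y = (3 - (-4)·1.5000 - (-1)·1.3000) / (7) = 1.4714
  z = (12 - (-4)·1.5000 - (4)·2.1000) / (10) = 0.9600
Iteration 2:
  x = (-7 - (-3)·1.4714 - (2)·0.9600) / (-9) = 0.5006
  y = (3 - (-4)·0.3667 - (-1)·0.9600) / (7) = 0.7753
  z = (12 - (-4)·0.3667 - (4)·1.4714) / (10) = 0.7581
Residual b − A·x = (-1.6849, 0.3334, 3.3202)

0.3334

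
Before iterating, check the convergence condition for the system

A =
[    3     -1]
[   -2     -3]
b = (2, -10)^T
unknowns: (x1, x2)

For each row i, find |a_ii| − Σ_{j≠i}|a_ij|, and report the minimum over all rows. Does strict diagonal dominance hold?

1

row 1: |3| − (1) = 2
row 2: |-3| − (2) = 1
minimum over rows = 1 → strictly diagonally dominant (convergence guaranteed)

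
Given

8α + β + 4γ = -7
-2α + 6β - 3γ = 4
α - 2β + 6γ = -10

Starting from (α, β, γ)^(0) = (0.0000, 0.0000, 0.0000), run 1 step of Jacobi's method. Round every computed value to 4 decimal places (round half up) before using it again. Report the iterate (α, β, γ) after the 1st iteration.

(-0.8750, 0.6667, -1.6667)

Iteration 1:
  α = (-7 - (1)·0.0000 - (4)·0.0000) / (8) = -0.8750
  β = (4 - (-2)·0.0000 - (-3)·0.0000) / (6) = 0.6667
  γ = (-10 - (1)·0.0000 - (-2)·0.0000) / (6) = -1.6667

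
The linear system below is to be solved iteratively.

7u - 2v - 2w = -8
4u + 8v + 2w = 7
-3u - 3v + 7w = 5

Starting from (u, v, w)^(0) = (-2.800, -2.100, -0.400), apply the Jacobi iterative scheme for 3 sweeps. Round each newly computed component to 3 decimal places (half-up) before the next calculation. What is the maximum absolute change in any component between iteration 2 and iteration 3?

1.079

Iteration 1:
  u = (-8 - (-2)·-2.100 - (-2)·-0.400) / (7) = -1.857
  v = (7 - (4)·-2.800 - (2)·-0.400) / (8) = 2.375
  w = (5 - (-3)·-2.800 - (-3)·-2.100) / (7) = -1.386
Iteration 2:
  u = (-8 - (-2)·2.375 - (-2)·-1.386) / (7) = -0.860
  v = (7 - (4)·-1.857 - (2)·-1.386) / (8) = 2.150
  w = (5 - (-3)·-1.857 - (-3)·2.375) / (7) = 0.936
Iteration 3:
  u = (-8 - (-2)·2.150 - (-2)·0.936) / (7) = -0.261
  v = (7 - (4)·-0.860 - (2)·0.936) / (8) = 1.071
  w = (5 - (-3)·-0.860 - (-3)·2.150) / (7) = 1.267
Change: (0.599, -1.079, 0.331) → max |·| = 1.079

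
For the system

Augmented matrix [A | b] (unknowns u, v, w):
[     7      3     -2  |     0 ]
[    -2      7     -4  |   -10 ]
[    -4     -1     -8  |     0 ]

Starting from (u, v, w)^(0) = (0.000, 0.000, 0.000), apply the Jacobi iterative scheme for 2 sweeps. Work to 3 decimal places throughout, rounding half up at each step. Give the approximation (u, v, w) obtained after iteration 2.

(0.612, -1.429, 0.179)

Iteration 1:
  u = (0 - (3)·0.000 - (-2)·0.000) / (7) = 0.000
  v = (-10 - (-2)·0.000 - (-4)·0.000) / (7) = -1.429
  w = (0 - (-4)·0.000 - (-1)·0.000) / (-8) = 0.000
Iteration 2:
  u = (0 - (3)·-1.429 - (-2)·0.000) / (7) = 0.612
  v = (-10 - (-2)·0.000 - (-4)·0.000) / (7) = -1.429
  w = (0 - (-4)·0.000 - (-1)·-1.429) / (-8) = 0.179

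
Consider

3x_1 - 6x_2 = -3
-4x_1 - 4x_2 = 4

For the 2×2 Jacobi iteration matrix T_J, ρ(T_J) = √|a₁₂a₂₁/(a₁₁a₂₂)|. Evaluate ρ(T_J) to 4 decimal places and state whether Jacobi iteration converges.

a₁₂a₂₁/(a₁₁a₂₂) = (-6)·(-4) / ((3)·(-4)) = -2.000000
ρ = √|-2.000000| = √2.000000 = 1.4142
ρ > 1, so Jacobi diverges

1.4142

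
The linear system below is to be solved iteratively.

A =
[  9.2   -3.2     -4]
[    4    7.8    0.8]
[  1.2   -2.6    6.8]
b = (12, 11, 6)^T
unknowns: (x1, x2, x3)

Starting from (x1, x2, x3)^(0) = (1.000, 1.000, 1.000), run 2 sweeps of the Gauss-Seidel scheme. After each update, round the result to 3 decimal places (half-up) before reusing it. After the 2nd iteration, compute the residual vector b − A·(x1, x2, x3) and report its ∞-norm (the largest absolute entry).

Iteration 1:
  x1 = (12 - (-3.2)·1.000 - (-4)·1.000) / (9.2) = 2.087
  x2 = (11 - (4)·2.087 - (0.8)·1.000) / (7.8) = 0.237
  x3 = (6 - (1.2)·2.087 - (-2.6)·0.237) / (6.8) = 0.605
Iteration 2:
  x1 = (12 - (-3.2)·0.237 - (-4)·0.605) / (9.2) = 1.650
  x2 = (11 - (4)·1.650 - (0.8)·0.605) / (7.8) = 0.502
  x3 = (6 - (1.2)·1.650 - (-2.6)·0.502) / (6.8) = 0.783
Residual b − A·x = (1.558, -0.142, 0.001); ∞-norm = 1.558

1.558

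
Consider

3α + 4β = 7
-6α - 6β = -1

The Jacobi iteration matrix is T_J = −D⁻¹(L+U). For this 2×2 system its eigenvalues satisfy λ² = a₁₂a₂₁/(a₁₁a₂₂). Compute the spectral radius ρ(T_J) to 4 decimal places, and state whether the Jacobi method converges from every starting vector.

1.1547

a₁₂a₂₁/(a₁₁a₂₂) = (4)·(-6) / ((3)·(-6)) = 1.333333
ρ = √|1.333333| = √1.333333 = 1.1547
ρ > 1, so Jacobi diverges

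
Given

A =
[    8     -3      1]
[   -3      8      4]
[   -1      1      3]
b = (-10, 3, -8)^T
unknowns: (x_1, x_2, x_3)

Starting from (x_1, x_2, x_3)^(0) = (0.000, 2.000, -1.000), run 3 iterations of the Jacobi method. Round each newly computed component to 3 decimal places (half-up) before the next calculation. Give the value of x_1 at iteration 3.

-0.152

Iteration 1:
  x_1 = (-10 - (-3)·2.000 - (1)·-1.000) / (8) = -0.375
  x_2 = (3 - (-3)·0.000 - (4)·-1.000) / (8) = 0.875
  x_3 = (-8 - (-1)·0.000 - (1)·2.000) / (3) = -3.333
Iteration 2:
  x_1 = (-10 - (-3)·0.875 - (1)·-3.333) / (8) = -0.505
  x_2 = (3 - (-3)·-0.375 - (4)·-3.333) / (8) = 1.901
  x_3 = (-8 - (-1)·-0.375 - (1)·0.875) / (3) = -3.083
Iteration 3:
  x_1 = (-10 - (-3)·1.901 - (1)·-3.083) / (8) = -0.152
  x_2 = (3 - (-3)·-0.505 - (4)·-3.083) / (8) = 1.727
  x_3 = (-8 - (-1)·-0.505 - (1)·1.901) / (3) = -3.469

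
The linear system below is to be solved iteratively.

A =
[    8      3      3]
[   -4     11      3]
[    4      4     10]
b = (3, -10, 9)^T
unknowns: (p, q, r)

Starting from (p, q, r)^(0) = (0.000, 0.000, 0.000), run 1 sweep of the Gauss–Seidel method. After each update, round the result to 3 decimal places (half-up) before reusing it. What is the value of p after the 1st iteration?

Iteration 1:
  p = (3 - (3)·0.000 - (3)·0.000) / (8) = 0.375
  q = (-10 - (-4)·0.375 - (3)·0.000) / (11) = -0.773
  r = (9 - (4)·0.375 - (4)·-0.773) / (10) = 1.059

0.375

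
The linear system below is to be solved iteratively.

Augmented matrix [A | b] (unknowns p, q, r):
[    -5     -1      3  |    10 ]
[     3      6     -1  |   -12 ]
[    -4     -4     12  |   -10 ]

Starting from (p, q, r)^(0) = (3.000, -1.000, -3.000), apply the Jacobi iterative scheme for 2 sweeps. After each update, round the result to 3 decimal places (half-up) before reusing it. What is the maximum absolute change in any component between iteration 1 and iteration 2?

Iteration 1:
  p = (10 - (-1)·-1.000 - (3)·-3.000) / (-5) = -3.600
  q = (-12 - (3)·3.000 - (-1)·-3.000) / (6) = -4.000
  r = (-10 - (-4)·3.000 - (-4)·-1.000) / (12) = -0.167
Iteration 2:
  p = (10 - (-1)·-4.000 - (3)·-0.167) / (-5) = -1.300
  q = (-12 - (3)·-3.600 - (-1)·-0.167) / (6) = -0.228
  r = (-10 - (-4)·-3.600 - (-4)·-4.000) / (12) = -3.367
Change: (2.300, 3.772, -3.200) → max |·| = 3.772

3.772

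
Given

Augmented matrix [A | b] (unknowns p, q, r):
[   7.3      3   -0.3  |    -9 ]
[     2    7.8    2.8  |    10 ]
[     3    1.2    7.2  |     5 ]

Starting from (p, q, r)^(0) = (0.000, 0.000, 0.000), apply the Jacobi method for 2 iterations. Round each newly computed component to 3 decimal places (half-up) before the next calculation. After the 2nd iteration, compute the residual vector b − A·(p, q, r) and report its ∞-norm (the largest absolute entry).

1.410

Iteration 1:
  p = (-9 - (3)·0.000 - (-0.3)·0.000) / (7.3) = -1.233
  q = (10 - (2)·0.000 - (2.8)·0.000) / (7.8) = 1.282
  r = (5 - (3)·0.000 - (1.2)·0.000) / (7.2) = 0.694
Iteration 2:
  p = (-9 - (3)·1.282 - (-0.3)·0.694) / (7.3) = -1.731
  q = (10 - (2)·-1.233 - (2.8)·0.694) / (7.8) = 1.349
  r = (5 - (3)·-1.233 - (1.2)·1.282) / (7.2) = 0.995
Residual b − A·x = (-0.112, 0.154, 1.410); ∞-norm = 1.410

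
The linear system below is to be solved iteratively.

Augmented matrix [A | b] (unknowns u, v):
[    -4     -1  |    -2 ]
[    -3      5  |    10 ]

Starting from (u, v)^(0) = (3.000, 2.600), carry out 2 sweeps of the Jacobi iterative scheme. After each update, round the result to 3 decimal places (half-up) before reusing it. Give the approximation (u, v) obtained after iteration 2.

(-0.450, 1.910)

Iteration 1:
  u = (-2 - (-1)·2.600) / (-4) = -0.150
  v = (10 - (-3)·3.000) / (5) = 3.800
Iteration 2:
  u = (-2 - (-1)·3.800) / (-4) = -0.450
  v = (10 - (-3)·-0.150) / (5) = 1.910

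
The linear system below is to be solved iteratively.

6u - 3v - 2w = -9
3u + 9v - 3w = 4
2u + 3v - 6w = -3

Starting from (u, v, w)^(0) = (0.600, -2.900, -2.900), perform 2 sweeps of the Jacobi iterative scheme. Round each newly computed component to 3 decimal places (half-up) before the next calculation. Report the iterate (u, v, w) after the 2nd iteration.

Iteration 1:
  u = (-9 - (-3)·-2.900 - (-2)·-2.900) / (6) = -3.917
  v = (4 - (3)·0.600 - (-3)·-2.900) / (9) = -0.722
  w = (-3 - (2)·0.600 - (3)·-2.900) / (-6) = -0.750
Iteration 2:
  u = (-9 - (-3)·-0.722 - (-2)·-0.750) / (6) = -2.111
  v = (4 - (3)·-3.917 - (-3)·-0.750) / (9) = 1.500
  w = (-3 - (2)·-3.917 - (3)·-0.722) / (-6) = -1.167

(-2.111, 1.500, -1.167)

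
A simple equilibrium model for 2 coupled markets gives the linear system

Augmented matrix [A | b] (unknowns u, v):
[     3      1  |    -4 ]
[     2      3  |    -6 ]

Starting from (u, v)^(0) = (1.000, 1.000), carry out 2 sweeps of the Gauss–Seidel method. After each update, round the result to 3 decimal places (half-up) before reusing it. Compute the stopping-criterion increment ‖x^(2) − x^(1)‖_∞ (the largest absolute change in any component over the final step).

Iteration 1:
  u = (-4 - (1)·1.000) / (3) = -1.667
  v = (-6 - (2)·-1.667) / (3) = -0.889
Iteration 2:
  u = (-4 - (1)·-0.889) / (3) = -1.037
  v = (-6 - (2)·-1.037) / (3) = -1.309
Change: (0.630, -0.420) → max |·| = 0.630

0.630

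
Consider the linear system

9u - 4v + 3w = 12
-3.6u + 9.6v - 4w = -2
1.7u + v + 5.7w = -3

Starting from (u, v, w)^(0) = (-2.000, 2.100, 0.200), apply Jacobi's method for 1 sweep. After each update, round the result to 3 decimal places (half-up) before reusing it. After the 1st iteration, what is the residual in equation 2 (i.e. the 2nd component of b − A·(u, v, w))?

13.128

Iteration 1:
  u = (12 - (-4)·2.100 - (3)·0.200) / (9) = 2.200
  v = (-2 - (-3.6)·-2.000 - (-4)·0.200) / (9.6) = -0.875
  w = (-3 - (1.7)·-2.000 - (1)·2.100) / (5.7) = -0.298
Residual b − A·x = (-10.406, 13.128, -4.166)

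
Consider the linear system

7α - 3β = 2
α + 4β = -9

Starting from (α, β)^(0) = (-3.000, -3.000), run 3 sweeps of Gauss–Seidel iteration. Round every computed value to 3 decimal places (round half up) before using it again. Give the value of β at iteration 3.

Iteration 1:
  α = (2 - (-3)·-3.000) / (7) = -1.000
  β = (-9 - (1)·-1.000) / (4) = -2.000
Iteration 2:
  α = (2 - (-3)·-2.000) / (7) = -0.571
  β = (-9 - (1)·-0.571) / (4) = -2.107
Iteration 3:
  α = (2 - (-3)·-2.107) / (7) = -0.617
  β = (-9 - (1)·-0.617) / (4) = -2.096

-2.096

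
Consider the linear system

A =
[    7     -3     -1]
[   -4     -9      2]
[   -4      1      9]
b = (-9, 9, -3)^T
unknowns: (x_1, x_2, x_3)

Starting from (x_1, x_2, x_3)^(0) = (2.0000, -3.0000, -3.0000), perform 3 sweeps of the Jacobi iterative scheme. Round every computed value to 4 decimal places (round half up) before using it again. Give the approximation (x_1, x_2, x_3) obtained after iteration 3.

Iteration 1:
  x_1 = (-9 - (-3)·-3.0000 - (-1)·-3.0000) / (7) = -3.0000
  x_2 = (9 - (-4)·2.0000 - (2)·-3.0000) / (-9) = -2.5556
  x_3 = (-3 - (-4)·2.0000 - (1)·-3.0000) / (9) = 0.8889
Iteration 2:
  x_1 = (-9 - (-3)·-2.5556 - (-1)·0.8889) / (7) = -2.2540
  x_2 = (9 - (-4)·-3.0000 - (2)·0.8889) / (-9) = 0.5309
  x_3 = (-3 - (-4)·-3.0000 - (1)·-2.5556) / (9) = -1.3827
Iteration 3:
  x_1 = (-9 - (-3)·0.5309 - (-1)·-1.3827) / (7) = -1.2557
  x_2 = (9 - (-4)·-2.2540 - (2)·-1.3827) / (-9) = -0.3055
  x_3 = (-3 - (-4)·-2.2540 - (1)·0.5309) / (9) = -1.3941

(-1.2557, -0.3055, -1.3941)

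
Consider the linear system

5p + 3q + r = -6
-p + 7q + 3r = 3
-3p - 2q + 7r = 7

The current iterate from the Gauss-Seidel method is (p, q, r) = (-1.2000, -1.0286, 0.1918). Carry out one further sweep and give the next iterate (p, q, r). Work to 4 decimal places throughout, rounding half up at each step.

(-0.6212, 0.2576, 0.8074)

One sweep:
  p = (-6 - (3)·-1.0286 - (1)·0.1918) / (5) = -0.6212
  q = (3 - (-1)·-0.6212 - (3)·0.1918) / (7) = 0.2576
  r = (7 - (-3)·-0.6212 - (-2)·0.2576) / (7) = 0.8074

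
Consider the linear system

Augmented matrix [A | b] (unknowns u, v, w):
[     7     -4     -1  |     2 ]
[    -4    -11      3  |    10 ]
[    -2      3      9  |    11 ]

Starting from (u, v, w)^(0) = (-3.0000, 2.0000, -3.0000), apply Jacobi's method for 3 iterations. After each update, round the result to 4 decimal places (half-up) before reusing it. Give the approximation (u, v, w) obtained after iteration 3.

Iteration 1:
  u = (2 - (-4)·2.0000 - (-1)·-3.0000) / (7) = 1.0000
  v = (10 - (-4)·-3.0000 - (3)·-3.0000) / (-11) = -0.6364
  w = (11 - (-2)·-3.0000 - (3)·2.0000) / (9) = -0.1111
Iteration 2:
  u = (2 - (-4)·-0.6364 - (-1)·-0.1111) / (7) = -0.0938
  v = (10 - (-4)·1.0000 - (3)·-0.1111) / (-11) = -1.3030
  w = (11 - (-2)·1.0000 - (3)·-0.6364) / (9) = 1.6566
Iteration 3:
  u = (2 - (-4)·-1.3030 - (-1)·1.6566) / (7) = -0.2222
  v = (10 - (-4)·-0.0938 - (3)·1.6566) / (-11) = -0.4232
  w = (11 - (-2)·-0.0938 - (3)·-1.3030) / (9) = 1.6357

(-0.2222, -0.4232, 1.6357)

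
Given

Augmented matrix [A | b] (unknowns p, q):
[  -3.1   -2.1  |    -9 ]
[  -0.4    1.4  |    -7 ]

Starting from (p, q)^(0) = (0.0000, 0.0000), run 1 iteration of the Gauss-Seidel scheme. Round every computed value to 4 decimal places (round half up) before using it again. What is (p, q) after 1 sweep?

Iteration 1:
  p = (-9 - (-2.1)·0.0000) / (-3.1) = 2.9032
  q = (-7 - (-0.4)·2.9032) / (1.4) = -4.1705

(2.9032, -4.1705)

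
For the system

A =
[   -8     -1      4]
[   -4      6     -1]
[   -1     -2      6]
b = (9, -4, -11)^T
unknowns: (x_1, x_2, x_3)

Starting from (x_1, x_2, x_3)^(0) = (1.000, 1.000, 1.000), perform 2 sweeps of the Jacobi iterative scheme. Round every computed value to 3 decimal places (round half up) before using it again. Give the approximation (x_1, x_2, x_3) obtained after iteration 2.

(-1.812, -1.389, -1.903)

Iteration 1:
  x_1 = (9 - (-1)·1.000 - (4)·1.000) / (-8) = -0.750
  x_2 = (-4 - (-4)·1.000 - (-1)·1.000) / (6) = 0.167
  x_3 = (-11 - (-1)·1.000 - (-2)·1.000) / (6) = -1.333
Iteration 2:
  x_1 = (9 - (-1)·0.167 - (4)·-1.333) / (-8) = -1.812
  x_2 = (-4 - (-4)·-0.750 - (-1)·-1.333) / (6) = -1.389
  x_3 = (-11 - (-1)·-0.750 - (-2)·0.167) / (6) = -1.903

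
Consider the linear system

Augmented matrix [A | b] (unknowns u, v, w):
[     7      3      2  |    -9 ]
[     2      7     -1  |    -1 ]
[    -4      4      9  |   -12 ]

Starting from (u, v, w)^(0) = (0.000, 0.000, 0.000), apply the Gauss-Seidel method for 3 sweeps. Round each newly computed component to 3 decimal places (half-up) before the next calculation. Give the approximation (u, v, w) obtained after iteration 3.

(-0.742, -0.160, -1.592)

Iteration 1:
  u = (-9 - (3)·0.000 - (2)·0.000) / (7) = -1.286
  v = (-1 - (2)·-1.286 - (-1)·0.000) / (7) = 0.225
  w = (-12 - (-4)·-1.286 - (4)·0.225) / (9) = -2.005
Iteration 2:
  u = (-9 - (3)·0.225 - (2)·-2.005) / (7) = -0.809
  v = (-1 - (2)·-0.809 - (-1)·-2.005) / (7) = -0.198
  w = (-12 - (-4)·-0.809 - (4)·-0.198) / (9) = -1.605
Iteration 3:
  u = (-9 - (3)·-0.198 - (2)·-1.605) / (7) = -0.742
  v = (-1 - (2)·-0.742 - (-1)·-1.605) / (7) = -0.160
  w = (-12 - (-4)·-0.742 - (4)·-0.160) / (9) = -1.592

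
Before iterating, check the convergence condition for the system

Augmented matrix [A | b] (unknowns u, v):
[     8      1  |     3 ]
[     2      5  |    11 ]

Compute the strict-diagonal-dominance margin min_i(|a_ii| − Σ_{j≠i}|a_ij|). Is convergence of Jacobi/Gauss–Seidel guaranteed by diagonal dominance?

3

row 1: |8| − (1) = 7
row 2: |5| − (2) = 3
minimum over rows = 3 → strictly diagonally dominant (convergence guaranteed)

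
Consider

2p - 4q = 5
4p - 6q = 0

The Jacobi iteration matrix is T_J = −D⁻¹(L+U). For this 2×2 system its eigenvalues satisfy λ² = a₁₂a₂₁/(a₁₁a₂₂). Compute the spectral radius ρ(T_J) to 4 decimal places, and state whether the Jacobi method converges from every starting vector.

a₁₂a₂₁/(a₁₁a₂₂) = (-4)·(4) / ((2)·(-6)) = 1.333333
ρ = √|1.333333| = √1.333333 = 1.1547
ρ > 1, so Jacobi diverges

1.1547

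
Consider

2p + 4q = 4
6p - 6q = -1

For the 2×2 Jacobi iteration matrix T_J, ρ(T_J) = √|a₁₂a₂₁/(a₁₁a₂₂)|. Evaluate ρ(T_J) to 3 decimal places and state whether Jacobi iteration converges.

a₁₂a₂₁/(a₁₁a₂₂) = (4)·(6) / ((2)·(-6)) = -2.000000
ρ = √|-2.000000| = √2.000000 = 1.414
ρ > 1, so Jacobi diverges

1.414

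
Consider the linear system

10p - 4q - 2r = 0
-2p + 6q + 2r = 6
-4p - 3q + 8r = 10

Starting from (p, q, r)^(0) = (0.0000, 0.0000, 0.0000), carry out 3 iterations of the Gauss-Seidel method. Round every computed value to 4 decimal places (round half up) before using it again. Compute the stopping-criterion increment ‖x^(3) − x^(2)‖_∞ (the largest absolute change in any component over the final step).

0.1067

Iteration 1:
  p = (0 - (-4)·0.0000 - (-2)·0.0000) / (10) = 0.0000
  q = (6 - (-2)·0.0000 - (2)·0.0000) / (6) = 1.0000
  r = (10 - (-4)·0.0000 - (-3)·1.0000) / (8) = 1.6250
Iteration 2:
  p = (0 - (-4)·1.0000 - (-2)·1.6250) / (10) = 0.7250
  q = (6 - (-2)·0.7250 - (2)·1.6250) / (6) = 0.7000
  r = (10 - (-4)·0.7250 - (-3)·0.7000) / (8) = 1.8750
Iteration 3:
  p = (0 - (-4)·0.7000 - (-2)·1.8750) / (10) = 0.6550
  q = (6 - (-2)·0.6550 - (2)·1.8750) / (6) = 0.5933
  r = (10 - (-4)·0.6550 - (-3)·0.5933) / (8) = 1.8000
Change: (-0.0700, -0.1067, -0.0750) → max |·| = 0.1067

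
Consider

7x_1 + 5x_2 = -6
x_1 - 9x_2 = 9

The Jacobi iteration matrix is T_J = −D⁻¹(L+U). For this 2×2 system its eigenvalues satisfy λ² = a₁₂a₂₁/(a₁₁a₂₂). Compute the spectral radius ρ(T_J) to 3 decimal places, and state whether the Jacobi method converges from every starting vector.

a₁₂a₂₁/(a₁₁a₂₂) = (5)·(1) / ((7)·(-9)) = -0.079365
ρ = √|-0.079365| = √0.079365 = 0.282
ρ < 1, so Jacobi converges

0.282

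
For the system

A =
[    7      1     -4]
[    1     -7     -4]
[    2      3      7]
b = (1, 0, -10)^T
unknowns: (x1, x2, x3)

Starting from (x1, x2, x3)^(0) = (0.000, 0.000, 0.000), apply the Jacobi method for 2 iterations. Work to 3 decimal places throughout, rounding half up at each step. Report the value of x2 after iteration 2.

0.837

Iteration 1:
  x1 = (1 - (1)·0.000 - (-4)·0.000) / (7) = 0.143
  x2 = (0 - (1)·0.000 - (-4)·0.000) / (-7) = 0.000
  x3 = (-10 - (2)·0.000 - (3)·0.000) / (7) = -1.429
Iteration 2:
  x1 = (1 - (1)·0.000 - (-4)·-1.429) / (7) = -0.674
  x2 = (0 - (1)·0.143 - (-4)·-1.429) / (-7) = 0.837
  x3 = (-10 - (2)·0.143 - (3)·0.000) / (7) = -1.469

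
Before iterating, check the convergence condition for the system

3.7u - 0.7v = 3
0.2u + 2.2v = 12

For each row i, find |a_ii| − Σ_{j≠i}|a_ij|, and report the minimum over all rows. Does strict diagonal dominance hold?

2

row 1: |3.7| − (0.7) = 3
row 2: |2.2| − (0.2) = 2
minimum over rows = 2 → strictly diagonally dominant (convergence guaranteed)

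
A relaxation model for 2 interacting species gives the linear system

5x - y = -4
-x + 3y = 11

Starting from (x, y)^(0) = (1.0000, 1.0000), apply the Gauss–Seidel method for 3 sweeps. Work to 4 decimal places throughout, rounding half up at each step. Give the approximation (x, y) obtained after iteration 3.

(-0.0738, 3.6421)

Iteration 1:
  x = (-4 - (-1)·1.0000) / (5) = -0.6000
  y = (11 - (-1)·-0.6000) / (3) = 3.4667
Iteration 2:
  x = (-4 - (-1)·3.4667) / (5) = -0.1067
  y = (11 - (-1)·-0.1067) / (3) = 3.6311
Iteration 3:
  x = (-4 - (-1)·3.6311) / (5) = -0.0738
  y = (11 - (-1)·-0.0738) / (3) = 3.6421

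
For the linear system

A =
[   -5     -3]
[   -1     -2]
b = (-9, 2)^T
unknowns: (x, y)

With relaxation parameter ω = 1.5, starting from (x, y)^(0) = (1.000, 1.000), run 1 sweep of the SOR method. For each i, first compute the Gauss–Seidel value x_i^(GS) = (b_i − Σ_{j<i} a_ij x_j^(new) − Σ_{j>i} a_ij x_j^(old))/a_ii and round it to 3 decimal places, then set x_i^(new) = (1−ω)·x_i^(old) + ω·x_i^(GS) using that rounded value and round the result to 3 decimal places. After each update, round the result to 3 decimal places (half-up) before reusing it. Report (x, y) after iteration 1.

(1.300, -2.975)

Iteration 1:
  x: GS value = (-9 - (-3)·1.000) / (-5) = 1.200;  x ← (1−ω)·1.000 + ω·1.200 = 1.300
  y: GS value = (2 - (-1)·1.300) / (-2) = -1.650;  y ← (1−ω)·1.000 + ω·-1.650 = -2.975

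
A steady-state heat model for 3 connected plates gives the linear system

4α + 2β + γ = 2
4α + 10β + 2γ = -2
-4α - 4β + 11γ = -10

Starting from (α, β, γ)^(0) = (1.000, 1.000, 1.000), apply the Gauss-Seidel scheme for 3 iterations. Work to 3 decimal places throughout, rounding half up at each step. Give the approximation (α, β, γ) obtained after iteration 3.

(0.849, -0.400, -0.746)

Iteration 1:
  α = (2 - (2)·1.000 - (1)·1.000) / (4) = -0.250
  β = (-2 - (4)·-0.250 - (2)·1.000) / (10) = -0.300
  γ = (-10 - (-4)·-0.250 - (-4)·-0.300) / (11) = -1.109
Iteration 2:
  α = (2 - (2)·-0.300 - (1)·-1.109) / (4) = 0.927
  β = (-2 - (4)·0.927 - (2)·-1.109) / (10) = -0.349
  γ = (-10 - (-4)·0.927 - (-4)·-0.349) / (11) = -0.699
Iteration 3:
  α = (2 - (2)·-0.349 - (1)·-0.699) / (4) = 0.849
  β = (-2 - (4)·0.849 - (2)·-0.699) / (10) = -0.400
  γ = (-10 - (-4)·0.849 - (-4)·-0.400) / (11) = -0.746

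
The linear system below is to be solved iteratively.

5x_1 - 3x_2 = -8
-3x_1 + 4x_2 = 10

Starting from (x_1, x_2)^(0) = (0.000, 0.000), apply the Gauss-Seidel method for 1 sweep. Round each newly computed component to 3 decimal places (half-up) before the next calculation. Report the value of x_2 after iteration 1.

1.300

Iteration 1:
  x_1 = (-8 - (-3)·0.000) / (5) = -1.600
  x_2 = (10 - (-3)·-1.600) / (4) = 1.300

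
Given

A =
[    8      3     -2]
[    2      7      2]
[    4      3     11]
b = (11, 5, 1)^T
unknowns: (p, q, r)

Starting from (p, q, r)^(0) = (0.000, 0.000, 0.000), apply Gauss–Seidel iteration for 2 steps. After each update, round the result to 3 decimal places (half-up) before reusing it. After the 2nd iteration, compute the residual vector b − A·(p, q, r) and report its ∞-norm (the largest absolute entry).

Iteration 1:
  p = (11 - (3)·0.000 - (-2)·0.000) / (8) = 1.375
  q = (5 - (2)·1.375 - (2)·0.000) / (7) = 0.321
  r = (1 - (4)·1.375 - (3)·0.321) / (11) = -0.497
Iteration 2:
  p = (11 - (3)·0.321 - (-2)·-0.497) / (8) = 1.130
  q = (5 - (2)·1.130 - (2)·-0.497) / (7) = 0.533
  r = (1 - (4)·1.130 - (3)·0.533) / (11) = -0.465
Residual b − A·x = (-0.569, -0.061, -0.004); ∞-norm = 0.569

0.569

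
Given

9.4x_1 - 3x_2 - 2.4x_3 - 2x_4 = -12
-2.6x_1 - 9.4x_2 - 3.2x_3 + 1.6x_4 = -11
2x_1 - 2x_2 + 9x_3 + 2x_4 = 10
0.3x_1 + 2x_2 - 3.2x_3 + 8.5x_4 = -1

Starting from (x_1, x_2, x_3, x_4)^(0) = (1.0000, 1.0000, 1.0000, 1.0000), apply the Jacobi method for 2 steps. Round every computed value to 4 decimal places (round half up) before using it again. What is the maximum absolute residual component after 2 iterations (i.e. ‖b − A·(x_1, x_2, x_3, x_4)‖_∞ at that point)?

Iteration 1:
  x_1 = (-12 - (-3)·1.0000 - (-2.4)·1.0000 - (-2)·1.0000) / (9.4) = -0.4894
  x_2 = (-11 - (-2.6)·1.0000 - (-3.2)·1.0000 - (1.6)·1.0000) / (-9.4) = 0.7234
  x_3 = (10 - (2)·1.0000 - (-2)·1.0000 - (2)·1.0000) / (9) = 0.8889
  x_4 = (-1 - (0.3)·1.0000 - (2)·1.0000 - (-3.2)·1.0000) / (8.5) = -0.0118
Iteration 2:
  x_1 = (-12 - (-3)·0.7234 - (-2.4)·0.8889 - (-2)·-0.0118) / (9.4) = -0.8213
  x_2 = (-11 - (-2.6)·-0.4894 - (-3.2)·0.8889 - (1.6)·-0.0118) / (-9.4) = 1.0010
  x_3 = (10 - (2)·-0.4894 - (-2)·0.7234 - (2)·-0.0118) / (9) = 1.3832
  x_4 = (-1 - (0.3)·-0.4894 - (2)·0.7234 - (-3.2)·0.8889) / (8.5) = 0.0641
Residual b − A·x = (2.1711, 0.5977, 1.0676, 1.1258); ∞-norm = 2.1711

2.1711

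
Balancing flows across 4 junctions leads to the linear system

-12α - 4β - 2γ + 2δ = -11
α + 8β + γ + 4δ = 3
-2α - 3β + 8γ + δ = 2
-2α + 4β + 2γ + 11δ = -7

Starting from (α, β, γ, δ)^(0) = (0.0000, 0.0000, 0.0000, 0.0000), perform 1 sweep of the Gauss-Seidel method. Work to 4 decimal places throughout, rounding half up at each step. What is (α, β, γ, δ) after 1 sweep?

Iteration 1:
  α = (-11 - (-4)·0.0000 - (-2)·0.0000 - (2)·0.0000) / (-12) = 0.9167
  β = (3 - (1)·0.9167 - (1)·0.0000 - (4)·0.0000) / (8) = 0.2604
  γ = (2 - (-2)·0.9167 - (-3)·0.2604 - (1)·0.0000) / (8) = 0.5768
  δ = (-7 - (-2)·0.9167 - (4)·0.2604 - (2)·0.5768) / (11) = -0.6693

(0.9167, 0.2604, 0.5768, -0.6693)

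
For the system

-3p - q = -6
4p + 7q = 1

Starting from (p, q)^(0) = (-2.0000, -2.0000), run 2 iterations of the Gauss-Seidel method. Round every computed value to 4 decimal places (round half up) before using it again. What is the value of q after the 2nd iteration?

-1.2630

Iteration 1:
  p = (-6 - (-1)·-2.0000) / (-3) = 2.6667
  q = (1 - (4)·2.6667) / (7) = -1.3810
Iteration 2:
  p = (-6 - (-1)·-1.3810) / (-3) = 2.4603
  q = (1 - (4)·2.4603) / (7) = -1.2630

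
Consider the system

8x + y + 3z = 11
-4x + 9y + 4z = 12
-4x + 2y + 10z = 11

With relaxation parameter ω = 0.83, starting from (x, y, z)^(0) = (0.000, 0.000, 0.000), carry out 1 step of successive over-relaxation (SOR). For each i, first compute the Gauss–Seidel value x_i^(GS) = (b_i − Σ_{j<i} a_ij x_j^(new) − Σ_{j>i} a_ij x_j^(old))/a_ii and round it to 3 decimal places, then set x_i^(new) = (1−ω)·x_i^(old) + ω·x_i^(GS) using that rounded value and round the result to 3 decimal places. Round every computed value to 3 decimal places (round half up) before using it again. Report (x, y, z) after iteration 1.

Iteration 1:
  x: GS value = (11 - (1)·0.000 - (3)·0.000) / (8) = 1.375;  x ← (1−ω)·0.000 + ω·1.375 = 1.141
  y: GS value = (12 - (-4)·1.141 - (4)·0.000) / (9) = 1.840;  y ← (1−ω)·0.000 + ω·1.840 = 1.527
  z: GS value = (11 - (-4)·1.141 - (2)·1.527) / (10) = 1.251;  z ← (1−ω)·0.000 + ω·1.251 = 1.038

(1.141, 1.527, 1.038)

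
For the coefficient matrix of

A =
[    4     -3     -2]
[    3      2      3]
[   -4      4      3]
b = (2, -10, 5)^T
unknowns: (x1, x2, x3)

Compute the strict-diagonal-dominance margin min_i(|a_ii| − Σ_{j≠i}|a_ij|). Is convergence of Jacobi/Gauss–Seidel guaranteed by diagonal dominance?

-5

row 1: |4| − (3+2) = -1
row 2: |2| − (3+3) = -4
row 3: |3| − (4+4) = -5
minimum over rows = -5 → not strictly diagonally dominant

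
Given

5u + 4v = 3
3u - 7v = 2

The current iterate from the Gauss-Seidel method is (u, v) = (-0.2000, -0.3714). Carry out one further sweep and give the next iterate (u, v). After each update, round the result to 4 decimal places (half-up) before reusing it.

One sweep:
  u = (3 - (4)·-0.3714) / (5) = 0.8971
  v = (2 - (3)·0.8971) / (-7) = 0.0988

(0.8971, 0.0988)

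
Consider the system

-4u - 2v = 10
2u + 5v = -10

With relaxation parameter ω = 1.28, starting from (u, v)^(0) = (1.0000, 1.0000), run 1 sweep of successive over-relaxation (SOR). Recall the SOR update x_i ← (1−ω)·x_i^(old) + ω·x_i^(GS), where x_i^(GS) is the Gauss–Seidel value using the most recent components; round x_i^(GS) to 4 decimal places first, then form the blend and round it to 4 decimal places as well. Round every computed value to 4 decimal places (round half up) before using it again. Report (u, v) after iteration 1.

Iteration 1:
  u: GS value = (10 - (-2)·1.0000) / (-4) = -3.0000;  u ← (1−ω)·1.0000 + ω·-3.0000 = -4.1200
  v: GS value = (-10 - (2)·-4.1200) / (5) = -0.3520;  v ← (1−ω)·1.0000 + ω·-0.3520 = -0.7306

(-4.1200, -0.7306)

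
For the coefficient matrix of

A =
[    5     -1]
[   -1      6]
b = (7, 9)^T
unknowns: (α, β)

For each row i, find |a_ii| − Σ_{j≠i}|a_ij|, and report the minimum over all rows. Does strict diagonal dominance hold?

row 1: |5| − (1) = 4
row 2: |6| − (1) = 5
minimum over rows = 4 → strictly diagonally dominant (convergence guaranteed)

4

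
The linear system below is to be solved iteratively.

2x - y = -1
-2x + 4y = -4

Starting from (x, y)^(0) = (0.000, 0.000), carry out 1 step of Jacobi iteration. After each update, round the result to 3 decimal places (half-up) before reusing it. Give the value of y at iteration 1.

Iteration 1:
  x = (-1 - (-1)·0.000) / (2) = -0.500
  y = (-4 - (-2)·0.000) / (4) = -1.000

-1.000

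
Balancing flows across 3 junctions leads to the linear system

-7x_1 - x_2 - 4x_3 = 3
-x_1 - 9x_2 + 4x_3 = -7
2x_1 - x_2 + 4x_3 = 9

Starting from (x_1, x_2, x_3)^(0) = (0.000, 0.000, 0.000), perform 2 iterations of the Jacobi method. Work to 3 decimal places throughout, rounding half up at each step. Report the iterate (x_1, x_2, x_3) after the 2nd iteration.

Iteration 1:
  x_1 = (3 - (-1)·0.000 - (-4)·0.000) / (-7) = -0.429
  x_2 = (-7 - (-1)·0.000 - (4)·0.000) / (-9) = 0.778
  x_3 = (9 - (2)·0.000 - (-1)·0.000) / (4) = 2.250
Iteration 2:
  x_1 = (3 - (-1)·0.778 - (-4)·2.250) / (-7) = -1.825
  x_2 = (-7 - (-1)·-0.429 - (4)·2.250) / (-9) = 1.825
  x_3 = (9 - (2)·-0.429 - (-1)·0.778) / (4) = 2.659

(-1.825, 1.825, 2.659)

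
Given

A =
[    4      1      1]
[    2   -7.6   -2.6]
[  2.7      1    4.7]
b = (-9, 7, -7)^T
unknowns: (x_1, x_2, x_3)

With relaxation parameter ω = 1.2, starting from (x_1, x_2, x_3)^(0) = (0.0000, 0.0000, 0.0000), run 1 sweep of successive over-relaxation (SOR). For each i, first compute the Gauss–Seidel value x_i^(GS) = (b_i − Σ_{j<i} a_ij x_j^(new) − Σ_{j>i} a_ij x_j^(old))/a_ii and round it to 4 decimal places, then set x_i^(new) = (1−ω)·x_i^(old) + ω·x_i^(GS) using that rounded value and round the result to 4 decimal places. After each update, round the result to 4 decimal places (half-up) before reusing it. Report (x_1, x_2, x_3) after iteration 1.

Iteration 1:
  x_1: GS value = (-9 - (1)·0.0000 - (1)·0.0000) / (4) = -2.2500;  x_1 ← (1−ω)·0.0000 + ω·-2.2500 = -2.7000
  x_2: GS value = (7 - (2)·-2.7000 - (-2.6)·0.0000) / (-7.6) = -1.6316;  x_2 ← (1−ω)·0.0000 + ω·-1.6316 = -1.9579
  x_3: GS value = (-7 - (2.7)·-2.7000 - (1)·-1.9579) / (4.7) = 0.4783;  x_3 ← (1−ω)·0.0000 + ω·0.4783 = 0.5740

(-2.7000, -1.9579, 0.5740)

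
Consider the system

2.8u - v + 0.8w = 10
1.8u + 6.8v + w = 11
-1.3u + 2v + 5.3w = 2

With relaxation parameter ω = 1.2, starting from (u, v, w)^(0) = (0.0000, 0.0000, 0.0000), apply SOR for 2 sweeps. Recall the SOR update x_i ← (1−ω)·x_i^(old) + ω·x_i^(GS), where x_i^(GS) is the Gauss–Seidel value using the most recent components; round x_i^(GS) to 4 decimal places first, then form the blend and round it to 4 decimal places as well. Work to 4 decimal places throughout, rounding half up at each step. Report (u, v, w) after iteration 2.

Iteration 1:
  u: GS value = (10 - (-1)·0.0000 - (0.8)·0.0000) / (2.8) = 3.5714;  u ← (1−ω)·0.0000 + ω·3.5714 = 4.2857
  v: GS value = (11 - (1.8)·4.2857 - (1)·0.0000) / (6.8) = 0.4832;  v ← (1−ω)·0.0000 + ω·0.4832 = 0.5798
  w: GS value = (2 - (-1.3)·4.2857 - (2)·0.5798) / (5.3) = 1.2098;  w ← (1−ω)·0.0000 + ω·1.2098 = 1.4518
Iteration 2:
  u: GS value = (10 - (-1)·0.5798 - (0.8)·1.4518) / (2.8) = 3.3637;  u ← (1−ω)·4.2857 + ω·3.3637 = 3.1793
  v: GS value = (11 - (1.8)·3.1793 - (1)·1.4518) / (6.8) = 0.5626;  v ← (1−ω)·0.5798 + ω·0.5626 = 0.5592
  w: GS value = (2 - (-1.3)·3.1793 - (2)·0.5592) / (5.3) = 0.9462;  w ← (1−ω)·1.4518 + ω·0.9462 = 0.8451

(3.1793, 0.5592, 0.8451)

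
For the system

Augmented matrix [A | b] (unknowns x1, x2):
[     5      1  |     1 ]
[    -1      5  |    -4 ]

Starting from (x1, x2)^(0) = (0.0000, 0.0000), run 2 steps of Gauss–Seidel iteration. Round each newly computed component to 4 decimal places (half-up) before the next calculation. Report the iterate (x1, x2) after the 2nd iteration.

Iteration 1:
  x1 = (1 - (1)·0.0000) / (5) = 0.2000
  x2 = (-4 - (-1)·0.2000) / (5) = -0.7600
Iteration 2:
  x1 = (1 - (1)·-0.7600) / (5) = 0.3520
  x2 = (-4 - (-1)·0.3520) / (5) = -0.7296

(0.3520, -0.7296)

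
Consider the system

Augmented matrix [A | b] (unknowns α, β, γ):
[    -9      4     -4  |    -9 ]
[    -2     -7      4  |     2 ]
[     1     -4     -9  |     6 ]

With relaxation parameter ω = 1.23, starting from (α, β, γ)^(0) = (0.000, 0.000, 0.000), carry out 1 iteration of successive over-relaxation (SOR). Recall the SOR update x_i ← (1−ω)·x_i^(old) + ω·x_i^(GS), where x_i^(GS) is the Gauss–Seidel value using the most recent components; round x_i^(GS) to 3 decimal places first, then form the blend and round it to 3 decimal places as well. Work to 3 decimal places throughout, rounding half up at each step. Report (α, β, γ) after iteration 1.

(1.230, -0.784, -0.224)

Iteration 1:
  α: GS value = (-9 - (4)·0.000 - (-4)·0.000) / (-9) = 1.000;  α ← (1−ω)·0.000 + ω·1.000 = 1.230
  β: GS value = (2 - (-2)·1.230 - (4)·0.000) / (-7) = -0.637;  β ← (1−ω)·0.000 + ω·-0.637 = -0.784
  γ: GS value = (6 - (1)·1.230 - (-4)·-0.784) / (-9) = -0.182;  γ ← (1−ω)·0.000 + ω·-0.182 = -0.224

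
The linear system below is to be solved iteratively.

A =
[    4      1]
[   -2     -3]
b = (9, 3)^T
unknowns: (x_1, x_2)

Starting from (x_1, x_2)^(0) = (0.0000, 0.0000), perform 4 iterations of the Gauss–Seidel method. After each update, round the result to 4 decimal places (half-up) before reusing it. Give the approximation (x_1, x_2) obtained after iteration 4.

Iteration 1:
  x_1 = (9 - (1)·0.0000) / (4) = 2.2500
  x_2 = (3 - (-2)·2.2500) / (-3) = -2.5000
Iteration 2:
  x_1 = (9 - (1)·-2.5000) / (4) = 2.8750
  x_2 = (3 - (-2)·2.8750) / (-3) = -2.9167
Iteration 3:
  x_1 = (9 - (1)·-2.9167) / (4) = 2.9792
  x_2 = (3 - (-2)·2.9792) / (-3) = -2.9861
Iteration 4:
  x_1 = (9 - (1)·-2.9861) / (4) = 2.9965
  x_2 = (3 - (-2)·2.9965) / (-3) = -2.9977

(2.9965, -2.9977)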